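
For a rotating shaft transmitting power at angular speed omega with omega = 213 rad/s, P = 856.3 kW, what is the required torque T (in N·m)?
Model: a rotating shaft transmitting power at angular speed omega, so P = T·omega.
Solve for T: T = P / omega.
Convert to SI units:
  P = 856.3 kW = 856300 W
Substitute:
  T = 856300 / 213
  T = 4020 N·m
Final answer: T = 4020 N·m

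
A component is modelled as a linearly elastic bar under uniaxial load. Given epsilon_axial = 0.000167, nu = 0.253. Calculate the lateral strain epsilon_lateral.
Model: a linearly elastic bar under uniaxial load, so epsilon_lateral = -nu·epsilon_axial.
Substitute:
  epsilon_lateral = -(0.253 × 0.000167)
  epsilon_lateral = -4.225 × 10⁻⁵
Final answer: epsilon_lateral = -4.225 × 10⁻⁵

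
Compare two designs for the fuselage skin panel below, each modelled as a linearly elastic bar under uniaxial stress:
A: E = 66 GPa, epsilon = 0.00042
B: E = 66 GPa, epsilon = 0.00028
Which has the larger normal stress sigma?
Model: a linearly elastic bar under uniaxial stress, so sigma = E·epsilon (SI units).
  A: sigma = (6.6 × 10¹⁰) × 0.00042 = 2.772 × 10⁷ Pa = 27.72 MPa
  B: sigma = (6.6 × 10¹⁰) × 0.00028 = 1.848 × 10⁷ Pa = 18.48 MPa
27.72 MPa > 18.48 MPa, so A is larger.
Final answer: A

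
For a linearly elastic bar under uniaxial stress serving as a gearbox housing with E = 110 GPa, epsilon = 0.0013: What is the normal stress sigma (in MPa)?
Model: a linearly elastic bar under uniaxial stress, so sigma = E·epsilon.
Convert to SI units:
  E = 110 GPa = 1.1 × 10¹¹ Pa
Substitute:
  sigma = (1.1 × 10¹¹) × 0.0013
  sigma = 1.43 × 10⁸ Pa
Convert: sigma = 1.43 × 10⁸ Pa = 143 MPa
Final answer: sigma = 143 MPa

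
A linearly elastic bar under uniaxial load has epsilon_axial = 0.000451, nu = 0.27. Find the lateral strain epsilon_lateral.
Model: a linearly elastic bar under uniaxial load, so epsilon_lateral = -nu·epsilon_axial.
Substitute:
  epsilon_lateral = -(0.27 × 0.000451)
  epsilon_lateral = -0.0001218
Final answer: epsilon_lateral = -0.0001218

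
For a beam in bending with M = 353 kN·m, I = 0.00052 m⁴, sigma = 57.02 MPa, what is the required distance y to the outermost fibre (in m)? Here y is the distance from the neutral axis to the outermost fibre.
Model: a beam in bending, so sigma = (M·y) / I.
Solve for y: y = (sigma·I) / M.
Convert to SI units:
  M = 353 kN·m = 353000 N·m
  sigma = 57.02 MPa = 5.702 × 10⁷ Pa
Substitute:
  y = ((5.702 × 10⁷) × 0.00052) / 353000
  y = 0.084 m
Final answer: y = 0.084 m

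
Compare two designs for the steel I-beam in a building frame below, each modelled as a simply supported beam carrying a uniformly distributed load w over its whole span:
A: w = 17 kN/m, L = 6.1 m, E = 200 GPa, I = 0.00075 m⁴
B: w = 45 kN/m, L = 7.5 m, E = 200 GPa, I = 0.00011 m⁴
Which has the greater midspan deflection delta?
Model: a simply supported beam carrying a uniformly distributed load w over its whole span, so delta = (5·w·L^4) / (384·E·I) (SI units).
  A: delta = (5 × 17000 × 6.1^4) / (384 × (2 × 10¹¹) × 0.00075) = 0.002043 m = 2.043 mm
  B: delta = (5 × 45000 × 7.5^4) / (384 × (2 × 10¹¹) × 0.00011) = 0.08427 m = 84.27 mm
84.27 mm > 2.043 mm, so B is larger.
Final answer: B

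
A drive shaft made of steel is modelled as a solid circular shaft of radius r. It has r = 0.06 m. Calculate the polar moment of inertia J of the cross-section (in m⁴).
Model: a solid circular shaft of radius r, so J = (π·r^4) / 2.
Substitute:
  J = (π × 0.06^4) / 2
  J = 2.036 × 10⁻⁵ m⁴
Final answer: J = 2.036 × 10⁻⁵ m⁴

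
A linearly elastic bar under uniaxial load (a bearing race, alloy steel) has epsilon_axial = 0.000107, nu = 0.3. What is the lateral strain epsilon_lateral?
Model: a linearly elastic bar under uniaxial load, so epsilon_lateral = -nu·epsilon_axial.
Substitute:
  epsilon_lateral = -(0.3 × 0.000107)
  epsilon_lateral = -3.21 × 10⁻⁵
Final answer: epsilon_lateral = -3.21 × 10⁻⁵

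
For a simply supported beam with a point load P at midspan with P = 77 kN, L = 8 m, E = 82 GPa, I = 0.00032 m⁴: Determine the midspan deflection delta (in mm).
Model: a simply supported beam with a point load P at midspan, so delta = (P·L^3) / (48·E·I).
Convert to SI units:
  P = 77 kN = 77000 N
  E = 82 GPa = 8.2 × 10¹⁰ Pa
Substitute:
  delta = (77000 × 8^3) / (48 × (8.2 × 10¹⁰) × 0.00032)
  delta = 0.0313 m
Convert: delta = 0.0313 m = 31.3 mm
Final answer: delta = 31.3 mm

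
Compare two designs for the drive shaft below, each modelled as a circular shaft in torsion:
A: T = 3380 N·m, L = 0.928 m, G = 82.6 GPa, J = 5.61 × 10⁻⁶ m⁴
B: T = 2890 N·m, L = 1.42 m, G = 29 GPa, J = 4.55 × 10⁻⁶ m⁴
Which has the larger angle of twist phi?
Model: a circular shaft in torsion, so phi = (T·L) / (G·J) (SI units).
  A: phi = (3380 × 0.928) / ((8.26 × 10¹⁰) × (5.61 × 10⁻⁶)) = 0.006769 rad = 0.3878°
  B: phi = (2890 × 1.42) / ((2.9 × 10¹⁰) × (4.55 × 10⁻⁶)) = 0.0311 rad = 1.782°
1.782° > 0.3878°, so B is larger.
Final answer: B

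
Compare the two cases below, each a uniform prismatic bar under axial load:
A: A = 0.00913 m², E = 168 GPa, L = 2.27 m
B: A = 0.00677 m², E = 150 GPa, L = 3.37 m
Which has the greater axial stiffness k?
Model: a uniform prismatic bar under axial load, so k = (A·E) / L (SI units).
  A: k = (0.00913 × (1.68 × 10¹¹)) / 2.27 = 6.757 × 10⁸ N/m = 675.7 MN/m
  B: k = (0.00677 × (1.5 × 10¹¹)) / 3.37 = 3.013 × 10⁸ N/m = 301.3 MN/m
675.7 MN/m > 301.3 MN/m, so A is larger.
Final answer: A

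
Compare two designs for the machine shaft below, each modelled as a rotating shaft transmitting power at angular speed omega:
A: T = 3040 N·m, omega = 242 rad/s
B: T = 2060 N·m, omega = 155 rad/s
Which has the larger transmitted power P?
Model: a rotating shaft transmitting power at angular speed omega, so P = T·omega (SI units).
  A: P = 3040 × 242 = 735700 W = 735.7 kW
  B: P = 2060 × 155 = 319300 W = 319.3 kW
735.7 kW > 319.3 kW, so A is larger.
Final answer: A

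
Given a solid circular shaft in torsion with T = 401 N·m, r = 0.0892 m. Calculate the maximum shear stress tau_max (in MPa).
Model: a solid circular shaft in torsion, so tau_max = (2·T) / (π·r^3).
Substitute:
  tau_max = (2 × 401) / (π × 0.0892^3)
  tau_max = 359700 Pa
Convert: tau_max = 359700 Pa = 0.3597 MPa
Final answer: tau_max = 0.3597 MPa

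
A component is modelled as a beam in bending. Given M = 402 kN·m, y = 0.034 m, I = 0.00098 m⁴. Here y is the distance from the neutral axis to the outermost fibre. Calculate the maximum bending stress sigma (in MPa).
Model: a beam in bending, so sigma = (M·y) / I.
Convert to SI units:
  M = 402 kN·m = 402000 N·m
Substitute:
  sigma = (402000 × 0.034) / 0.00098
  sigma = 1.395 × 10⁷ Pa
Convert: sigma = 1.395 × 10⁷ Pa = 13.95 MPa
Final answer: sigma = 13.95 MPa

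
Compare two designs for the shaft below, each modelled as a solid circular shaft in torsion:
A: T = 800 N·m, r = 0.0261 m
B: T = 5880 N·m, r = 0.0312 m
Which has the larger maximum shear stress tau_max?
Model: a solid circular shaft in torsion, so tau_max = (2·T) / (π·r^3) (SI units).
  A: tau_max = (2 × 800) / (π × 0.0261^3) = 2.864 × 10⁷ Pa = 28.64 MPa
  B: tau_max = (2 × 5880) / (π × 0.0312^3) = 1.233 × 10⁸ Pa = 123.3 MPa
123.3 MPa > 28.64 MPa, so B is larger.
Final answer: B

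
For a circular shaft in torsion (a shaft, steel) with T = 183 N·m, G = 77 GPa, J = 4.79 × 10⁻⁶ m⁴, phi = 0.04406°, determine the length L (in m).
Model: a circular shaft in torsion, so phi = (T·L) / (G·J).
Solve for L: L = (phi·G·J) / T.
Convert to SI units:
  G = 77 GPa = 7.7 × 10¹⁰ Pa
  phi = 0.04406° = 0.000769 rad
Substitute:
  L = (0.000769 × (7.7 × 10¹⁰) × (4.79 × 10⁻⁶)) / 183
  L = 1.55 m
Final answer: L = 1.55 m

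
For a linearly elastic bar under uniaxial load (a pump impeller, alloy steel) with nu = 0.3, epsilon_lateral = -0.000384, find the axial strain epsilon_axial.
Model: a linearly elastic bar under uniaxial load, so epsilon_lateral = -nu·epsilon_axial.
Solve for epsilon_axial: epsilon_axial = -epsilon_lateral / nu.
Substitute:
  epsilon_axial = -(-0.000384) / 0.3
  epsilon_axial = 0.00128
Final answer: epsilon_axial = 0.00128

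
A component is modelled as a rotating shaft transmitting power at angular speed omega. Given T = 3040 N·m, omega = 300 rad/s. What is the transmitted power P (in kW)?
Model: a rotating shaft transmitting power at angular speed omega, so P = T·omega.
Substitute:
  P = 3040 × 300
  P = 912000 W
Convert: P = 912000 W = 912 kW
Final answer: P = 912 kW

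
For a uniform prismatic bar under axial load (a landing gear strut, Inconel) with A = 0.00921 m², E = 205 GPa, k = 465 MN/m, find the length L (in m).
Model: a uniform prismatic bar under axial load, so k = (A·E) / L.
Solve for L: L = (A·E) / k.
Convert to SI units:
  E = 205 GPa = 2.05 × 10¹¹ Pa
  k = 465 MN/m = 4.65 × 10⁸ N/m
Substitute:
  L = (0.00921 × (2.05 × 10¹¹)) / (4.65 × 10⁸)
  L = 4.06 m
Final answer: L = 4.06 m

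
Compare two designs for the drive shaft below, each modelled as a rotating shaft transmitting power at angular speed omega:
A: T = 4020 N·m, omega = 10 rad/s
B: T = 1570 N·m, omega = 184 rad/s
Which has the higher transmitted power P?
Model: a rotating shaft transmitting power at angular speed omega, so P = T·omega (SI units).
  A: P = 4020 × 10 = 40200 W = 40.2 kW
  B: P = 1570 × 184 = 288900 W = 288.9 kW
288.9 kW > 40.2 kW, so B is larger.
Final answer: B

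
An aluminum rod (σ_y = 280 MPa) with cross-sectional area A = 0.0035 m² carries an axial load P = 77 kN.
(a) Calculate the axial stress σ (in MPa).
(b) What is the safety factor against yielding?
(a) Axial stress σ = P/A. Convert P = 77 kN = 77000 N.
  σ = 77000 / 0.0035 = 2.2 × 10⁷ Pa = 22 MPa
(b) Safety factor SF = σ_y/σ = 280 / 22 = 12.73
Final answer: (a) σ = 22 MPa, (b) SF = 12.73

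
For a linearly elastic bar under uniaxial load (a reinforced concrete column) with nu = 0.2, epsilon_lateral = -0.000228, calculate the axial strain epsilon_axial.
Model: a linearly elastic bar under uniaxial load, so epsilon_lateral = -nu·epsilon_axial.
Solve for epsilon_axial: epsilon_axial = -epsilon_lateral / nu.
Substitute:
  epsilon_axial = -(-0.000228) / 0.2
  epsilon_axial = 0.00114
Final answer: epsilon_axial = 0.00114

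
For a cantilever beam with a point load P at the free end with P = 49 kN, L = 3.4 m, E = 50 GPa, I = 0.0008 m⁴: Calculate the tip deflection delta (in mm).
Model: a cantilever beam with a point load P at the free end, so delta = (P·L^3) / (3·E·I).
Convert to SI units:
  P = 49 kN = 49000 N
  E = 50 GPa = 5 × 10¹⁰ Pa
Substitute:
  delta = (49000 × 3.4^3) / (3 × (5 × 10¹⁰) × 0.0008)
  delta = 0.01605 m
Convert: delta = 0.01605 m = 16.05 mm
Final answer: delta = 16.05 mm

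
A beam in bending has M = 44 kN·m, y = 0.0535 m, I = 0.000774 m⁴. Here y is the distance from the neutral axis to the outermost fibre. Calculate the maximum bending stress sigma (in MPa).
Model: a beam in bending, so sigma = (M·y) / I.
Convert to SI units:
  M = 44 kN·m = 44000 N·m
Substitute:
  sigma = (44000 × 0.0535) / 0.000774
  sigma = 3.041 × 10⁶ Pa
Convert: sigma = 3.041 × 10⁶ Pa = 3.041 MPa
Final answer: sigma = 3.041 MPa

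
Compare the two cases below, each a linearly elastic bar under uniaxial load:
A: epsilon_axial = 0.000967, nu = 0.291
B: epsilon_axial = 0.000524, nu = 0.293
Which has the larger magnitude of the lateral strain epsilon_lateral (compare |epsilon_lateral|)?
Model: a linearly elastic bar under uniaxial load, so epsilon_lateral = -nu·epsilon_axial (SI units).
  A: epsilon_lateral = -(0.291 × 0.000967) = -0.0002814
  B: epsilon_lateral = -(0.293 × 0.000524) = -0.0001535
|epsilon_lateral|: A = 0.0002814, B = 0.0001535, so A is larger in magnitude.
Final answer: A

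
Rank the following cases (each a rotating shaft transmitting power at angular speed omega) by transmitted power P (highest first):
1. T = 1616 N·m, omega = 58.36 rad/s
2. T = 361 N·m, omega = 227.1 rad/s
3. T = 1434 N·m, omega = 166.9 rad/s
Model: a rotating shaft transmitting power at angular speed omega, so P = T·omega (SI units).
  Case 1: P = 1616 × 58.36 = 94310 W = 94.31 kW
  Case 2: P = 361 × 227.1 = 81980 W = 81.98 kW
  Case 3: P = 1434 × 166.9 = 239300 W = 239.3 kW
Ordering: 239.3 kW (case 3) > 94.31 kW (case 1) > 81.98 kW (case 2)
Final answer: 3, 1, 2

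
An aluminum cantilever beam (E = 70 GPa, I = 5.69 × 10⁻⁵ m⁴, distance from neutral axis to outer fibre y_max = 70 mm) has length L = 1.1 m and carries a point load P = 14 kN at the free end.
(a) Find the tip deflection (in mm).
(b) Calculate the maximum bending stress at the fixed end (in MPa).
(a) Tip deflection of a cantilever with an end point load: δ = P·L^3 / (3·E·I). Convert P = 14 kN = 14000 N, E = 70 GPa = 7 × 10¹⁰ Pa.
  δ = (14000 × 1.1^3) / (3 × (7 × 10¹⁰) × (5.69 × 10⁻⁵)) = 0.001559 m = 1.559 mm
(b) Maximum bending moment at the fixed end: M = P·L = 14000 × 1.1 = 15400 N·m. Convert y_max = 70 mm = 0.07 m.
  σ = M·y_max / I = (15400 × 0.07) / (5.69 × 10⁻⁵) = 1.895 × 10⁷ Pa = 18.95 MPa
Final answer: (a) δ = 1.559 mm, (b) σ = 18.95 MPa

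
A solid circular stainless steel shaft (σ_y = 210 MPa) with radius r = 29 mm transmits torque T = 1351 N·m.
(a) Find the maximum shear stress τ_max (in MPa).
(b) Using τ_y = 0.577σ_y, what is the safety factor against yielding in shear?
(a) For a solid circular shaft, τ_max = T·r/J with J = π·r^4/2, i.e. τ_max = 2·T / (π·r^3). Convert r = 29 mm = 0.029 m.
  τ_max = (2 × 1351) / (π × 0.029^3) = 3.526 × 10⁷ Pa = 35.26 MPa
(b) τ_y = 0.577 × 210 = 121.17 MPa
  SF = τ_y/τ_max = 121.17 / 35.26 = 3.436
Final answer: (a) τ_max = 35.26 MPa, (b) SF = 3.436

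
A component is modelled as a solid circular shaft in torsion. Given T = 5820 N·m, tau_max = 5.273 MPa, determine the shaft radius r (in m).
Model: a solid circular shaft in torsion, so tau_max = (2·T) / (π·r^3).
Solve for r: r = ((2·T) / (π·tau_max))^(1/3).
Convert to SI units:
  tau_max = 5.273 MPa = 5.273 × 10⁶ Pa
Substitute:
  r = ((2 × 5820) / (π × (5.273 × 10⁶)))^(1/3)
  r = 0.0889 m
Final answer: r = 0.0889 m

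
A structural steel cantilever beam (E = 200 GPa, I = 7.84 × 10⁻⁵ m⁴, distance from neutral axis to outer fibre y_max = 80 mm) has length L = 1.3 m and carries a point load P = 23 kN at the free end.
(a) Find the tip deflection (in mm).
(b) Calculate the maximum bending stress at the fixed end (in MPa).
(a) Tip deflection of a cantilever with an end point load: δ = P·L^3 / (3·E·I). Convert P = 23 kN = 23000 N, E = 200 GPa = 2 × 10¹¹ Pa.
  δ = (23000 × 1.3^3) / (3 × (2 × 10¹¹) × (7.84 × 10⁻⁵)) = 0.001074 m = 1.074 mm
(b) Maximum bending moment at the fixed end: M = P·L = 23000 × 1.3 = 29900 N·m. Convert y_max = 80 mm = 0.08 m.
  σ = M·y_max / I = (29900 × 0.08) / (7.84 × 10⁻⁵) = 3.051 × 10⁷ Pa = 30.51 MPa
Final answer: (a) δ = 1.074 mm, (b) σ = 30.51 MPa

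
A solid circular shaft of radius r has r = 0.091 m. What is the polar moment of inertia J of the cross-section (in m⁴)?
Model: a solid circular shaft of radius r, so J = (π·r^4) / 2.
Substitute:
  J = (π × 0.091^4) / 2
  J = 0.0001077 m⁴
Final answer: J = 0.0001077 m⁴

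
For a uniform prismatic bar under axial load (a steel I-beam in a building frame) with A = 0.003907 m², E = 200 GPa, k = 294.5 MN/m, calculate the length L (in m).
Model: a uniform prismatic bar under axial load, so k = (A·E) / L.
Solve for L: L = (A·E) / k.
Convert to SI units:
  E = 200 GPa = 2 × 10¹¹ Pa
  k = 294.5 MN/m = 2.945 × 10⁸ N/m
Substitute:
  L = (0.003907 × (2 × 10¹¹)) / (2.945 × 10⁸)
  L = 2.653 m
Final answer: L = 2.653 m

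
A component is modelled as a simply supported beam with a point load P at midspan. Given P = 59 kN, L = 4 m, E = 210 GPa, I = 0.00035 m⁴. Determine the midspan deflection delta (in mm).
Model: a simply supported beam with a point load P at midspan, so delta = (P·L^3) / (48·E·I).
Convert to SI units:
  P = 59 kN = 59000 N
  E = 210 GPa = 2.1 × 10¹¹ Pa
Substitute:
  delta = (59000 × 4^3) / (48 × (2.1 × 10¹¹) × 0.00035)
  delta = 0.00107 m
Convert: delta = 0.00107 m = 1.07 mm
Final answer: delta = 1.07 mm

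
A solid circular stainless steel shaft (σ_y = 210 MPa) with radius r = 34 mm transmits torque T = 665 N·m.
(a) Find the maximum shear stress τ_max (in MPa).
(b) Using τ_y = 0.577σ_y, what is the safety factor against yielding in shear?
(a) For a solid circular shaft, τ_max = T·r/J with J = π·r^4/2, i.e. τ_max = 2·T / (π·r^3). Convert r = 34 mm = 0.034 m.
  τ_max = (2 × 665) / (π × 0.034^3) = 1.077 × 10⁷ Pa = 10.77 MPa
(b) τ_y = 0.577 × 210 = 121.17 MPa
  SF = τ_y/τ_max = 121.17 / 10.77 = 11.25
Final answer: (a) τ_max = 10.77 MPa, (b) SF = 11.25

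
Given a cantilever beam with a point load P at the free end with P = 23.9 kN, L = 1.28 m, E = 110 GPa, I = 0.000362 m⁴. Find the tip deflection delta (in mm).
Model: a cantilever beam with a point load P at the free end, so delta = (P·L^3) / (3·E·I).
Convert to SI units:
  P = 23.9 kN = 23900 N
  E = 110 GPa = 1.1 × 10¹¹ Pa
Substitute:
  delta = (23900 × 1.28^3) / (3 × (1.1 × 10¹¹) × 0.000362)
  delta = 0.0004196 m
Convert: delta = 0.0004196 m = 0.4196 mm
Final answer: delta = 0.4196 mm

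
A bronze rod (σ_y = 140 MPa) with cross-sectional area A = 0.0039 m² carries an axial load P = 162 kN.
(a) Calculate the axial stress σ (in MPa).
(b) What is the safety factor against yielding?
(a) Axial stress σ = P/A. Convert P = 162 kN = 162000 N.
  σ = 162000 / 0.0039 = 4.154 × 10⁷ Pa = 41.54 MPa
(b) Safety factor SF = σ_y/σ = 140 / 41.54 = 3.37
Final answer: (a) σ = 41.54 MPa, (b) SF = 3.37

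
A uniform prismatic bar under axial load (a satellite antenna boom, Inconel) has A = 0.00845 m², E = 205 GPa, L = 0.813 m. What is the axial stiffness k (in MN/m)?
Model: a uniform prismatic bar under axial load, so k = (A·E) / L.
Convert to SI units:
  E = 205 GPa = 2.05 × 10¹¹ Pa
Substitute:
  k = (0.00845 × (2.05 × 10¹¹)) / 0.813
  k = 2.131 × 10⁹ N/m
Convert: k = 2.131 × 10⁹ N/m = 2131 MN/m
Final answer: k = 2131 MN/m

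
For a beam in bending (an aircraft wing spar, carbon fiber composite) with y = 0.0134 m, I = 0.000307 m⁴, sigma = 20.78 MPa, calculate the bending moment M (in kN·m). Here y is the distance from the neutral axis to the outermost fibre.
Model: a beam in bending, so sigma = (M·y) / I.
Solve for M: M = (sigma·I) / y.
Convert to SI units:
  sigma = 20.78 MPa = 2.078 × 10⁷ Pa
Substitute:
  M = ((2.078 × 10⁷) × 0.000307) / 0.0134
  M = 476100 N·m
Convert: M = 476100 N·m = 476.1 kN·m
Final answer: M = 476.1 kN·m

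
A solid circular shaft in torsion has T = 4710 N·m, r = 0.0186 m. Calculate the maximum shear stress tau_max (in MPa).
Model: a solid circular shaft in torsion, so tau_max = (2·T) / (π·r^3).
Substitute:
  tau_max = (2 × 4710) / (π × 0.0186^3)
  tau_max = 4.66 × 10⁸ Pa
Convert: tau_max = 4.66 × 10⁸ Pa = 466 MPa
Final answer: tau_max = 466 MPa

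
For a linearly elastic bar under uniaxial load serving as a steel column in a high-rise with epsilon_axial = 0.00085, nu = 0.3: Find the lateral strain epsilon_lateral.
Model: a linearly elastic bar under uniaxial load, so epsilon_lateral = -nu·epsilon_axial.
Substitute:
  epsilon_lateral = -(0.3 × 0.00085)
  epsilon_lateral = -0.000255
Final answer: epsilon_lateral = -0.000255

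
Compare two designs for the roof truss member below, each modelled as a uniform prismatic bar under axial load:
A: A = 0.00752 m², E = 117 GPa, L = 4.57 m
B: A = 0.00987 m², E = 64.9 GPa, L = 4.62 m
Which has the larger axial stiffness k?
Model: a uniform prismatic bar under axial load, so k = (A·E) / L (SI units).
  A: k = (0.00752 × (1.17 × 10¹¹)) / 4.57 = 1.925 × 10⁸ N/m = 192.5 MN/m
  B: k = (0.00987 × (6.49 × 10¹⁰)) / 4.62 = 1.387 × 10⁸ N/m = 138.7 MN/m
192.5 MN/m > 138.7 MN/m, so A is larger.
Final answer: A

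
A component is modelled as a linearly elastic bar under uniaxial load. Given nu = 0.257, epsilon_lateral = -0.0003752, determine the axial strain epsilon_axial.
Model: a linearly elastic bar under uniaxial load, so epsilon_lateral = -nu·epsilon_axial.
Solve for epsilon_axial: epsilon_axial = -epsilon_lateral / nu.
Substitute:
  epsilon_axial = -(-0.0003752) / 0.257
  epsilon_axial = 0.00146
Final answer: epsilon_axial = 0.00146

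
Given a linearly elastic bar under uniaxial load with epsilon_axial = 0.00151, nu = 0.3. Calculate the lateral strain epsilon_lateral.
Model: a linearly elastic bar under uniaxial load, so epsilon_lateral = -nu·epsilon_axial.
Substitute:
  epsilon_lateral = -(0.3 × 0.00151)
  epsilon_lateral = -0.000453
Final answer: epsilon_lateral = -0.000453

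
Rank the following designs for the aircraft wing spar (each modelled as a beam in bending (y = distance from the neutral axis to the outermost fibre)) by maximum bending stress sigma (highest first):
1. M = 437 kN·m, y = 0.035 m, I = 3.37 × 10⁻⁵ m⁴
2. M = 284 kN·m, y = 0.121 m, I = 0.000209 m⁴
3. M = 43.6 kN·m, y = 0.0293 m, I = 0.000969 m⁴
Model: a beam in bending (y = distance from the neutral axis to the outermost fibre), so sigma = (M·y) / I (SI units).
  Case 1: sigma = (437000 × 0.035) / (3.37 × 10⁻⁵) = 4.539 × 10⁸ Pa = 453.9 MPa
  Case 2: sigma = (284000 × 0.121) / 0.000209 = 1.644 × 10⁸ Pa = 164.4 MPa
  Case 3: sigma = (43600 × 0.0293) / 0.000969 = 1.318 × 10⁶ Pa = 1.318 MPa
Ordering: 453.9 MPa (case 1) > 164.4 MPa (case 2) > 1.318 MPa (case 3)
Final answer: 1, 2, 3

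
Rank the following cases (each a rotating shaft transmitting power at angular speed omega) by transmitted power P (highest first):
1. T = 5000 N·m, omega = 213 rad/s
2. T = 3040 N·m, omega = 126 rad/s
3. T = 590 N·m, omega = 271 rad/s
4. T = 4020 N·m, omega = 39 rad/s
Model: a rotating shaft transmitting power at angular speed omega, so P = T·omega (SI units).
  Case 1: P = 5000 × 213 = 1.065 × 10⁶ W = 1065 kW
  Case 2: P = 3040 × 126 = 383000 W = 383 kW
  Case 3: P = 590 × 271 = 159900 W = 159.9 kW
  Case 4: P = 4020 × 39 = 156800 W = 156.8 kW
Ordering: 1065 kW (case 1) > 383 kW (case 2) > 159.9 kW (case 3) > 156.8 kW (case 4)
Final answer: 1, 2, 3, 4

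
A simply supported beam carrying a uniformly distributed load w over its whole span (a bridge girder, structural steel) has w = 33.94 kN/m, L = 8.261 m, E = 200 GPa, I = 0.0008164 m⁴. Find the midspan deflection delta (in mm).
Model: a simply supported beam carrying a uniformly distributed load w over its whole span, so delta = (5·w·L^4) / (384·E·I).
Convert to SI units:
  w = 33.94 kN/m = 33940 N/m
  E = 200 GPa = 2 × 10¹¹ Pa
Substitute:
  delta = (5 × 33940 × 8.261^4) / (384 × (2 × 10¹¹) × 0.0008164)
  delta = 0.01261 m
Convert: delta = 0.01261 m = 12.61 mm
Final answer: delta = 12.61 mm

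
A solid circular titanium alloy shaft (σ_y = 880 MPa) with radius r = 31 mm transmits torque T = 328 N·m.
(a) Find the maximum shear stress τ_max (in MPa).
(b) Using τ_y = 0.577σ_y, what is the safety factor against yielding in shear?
(a) For a solid circular shaft, τ_max = T·r/J with J = π·r^4/2, i.e. τ_max = 2·T / (π·r^3). Convert r = 31 mm = 0.031 m.
  τ_max = (2 × 328) / (π × 0.031^3) = 7.009 × 10⁶ Pa = 7.009 MPa
(b) τ_y = 0.577 × 880 = 507.76 MPa
  SF = τ_y/τ_max = 507.76 / 7.009 = 72.44
Final answer: (a) τ_max = 7.009 MPa, (b) SF = 72.44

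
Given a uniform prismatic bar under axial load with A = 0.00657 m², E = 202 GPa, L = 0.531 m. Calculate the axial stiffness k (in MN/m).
Model: a uniform prismatic bar under axial load, so k = (A·E) / L.
Convert to SI units:
  E = 202 GPa = 2.02 × 10¹¹ Pa
Substitute:
  k = (0.00657 × (2.02 × 10¹¹)) / 0.531
  k = 2.499 × 10⁹ N/m
Convert: k = 2.499 × 10⁹ N/m = 2499 MN/m
Final answer: k = 2499 MN/m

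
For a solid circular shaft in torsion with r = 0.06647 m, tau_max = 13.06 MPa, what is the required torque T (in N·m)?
Model: a solid circular shaft in torsion, so tau_max = (2·T) / (π·r^3).
Solve for T: T = (π·tau_max·r^3) / 2.
Convert to SI units:
  tau_max = 13.06 MPa = 1.306 × 10⁷ Pa
Substitute:
  T = (π × (1.306 × 10⁷) × 0.06647^3) / 2
  T = 6025 N·m
Final answer: T = 6025 N·m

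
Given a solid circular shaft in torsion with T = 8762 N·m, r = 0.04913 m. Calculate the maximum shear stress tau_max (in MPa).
Model: a solid circular shaft in torsion, so tau_max = (2·T) / (π·r^3).
Substitute:
  tau_max = (2 × 8762) / (π × 0.04913^3)
  tau_max = 4.704 × 10⁷ Pa
Convert: tau_max = 4.704 × 10⁷ Pa = 47.04 MPa
Final answer: tau_max = 47.04 MPa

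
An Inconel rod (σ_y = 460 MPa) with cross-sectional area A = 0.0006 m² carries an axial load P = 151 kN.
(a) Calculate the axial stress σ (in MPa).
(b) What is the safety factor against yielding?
(a) Axial stress σ = P/A. Convert P = 151 kN = 151000 N.
  σ = 151000 / 0.0006 = 2.517 × 10⁸ Pa = 251.7 MPa
(b) Safety factor SF = σ_y/σ = 460 / 251.7 = 1.828
Final answer: (a) σ = 251.7 MPa, (b) SF = 1.828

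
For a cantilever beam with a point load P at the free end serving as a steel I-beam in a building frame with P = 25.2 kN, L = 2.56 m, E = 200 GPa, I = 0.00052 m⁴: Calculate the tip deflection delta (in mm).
Model: a cantilever beam with a point load P at the free end, so delta = (P·L^3) / (3·E·I).
Convert to SI units:
  P = 25.2 kN = 25200 N
  E = 200 GPa = 2 × 10¹¹ Pa
Substitute:
  delta = (25200 × 2.56^3) / (3 × (2 × 10¹¹) × 0.00052)
  delta = 0.001355 m
Convert: delta = 0.001355 m = 1.355 mm
Final answer: delta = 1.355 mm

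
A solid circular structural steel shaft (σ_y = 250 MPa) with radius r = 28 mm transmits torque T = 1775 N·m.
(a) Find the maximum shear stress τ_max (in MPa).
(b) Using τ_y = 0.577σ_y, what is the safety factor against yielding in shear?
(a) For a solid circular shaft, τ_max = T·r/J with J = π·r^4/2, i.e. τ_max = 2·T / (π·r^3). Convert r = 28 mm = 0.028 m.
  τ_max = (2 × 1775) / (π × 0.028^3) = 5.148 × 10⁷ Pa = 51.48 MPa
(b) τ_y = 0.577 × 250 = 144.25 MPa
  SF = τ_y/τ_max = 144.25 / 51.48 = 2.802
Final answer: (a) τ_max = 51.48 MPa, (b) SF = 2.802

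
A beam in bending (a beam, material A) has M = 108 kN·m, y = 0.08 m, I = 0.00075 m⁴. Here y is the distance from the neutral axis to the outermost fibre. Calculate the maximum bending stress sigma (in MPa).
Model: a beam in bending, so sigma = (M·y) / I.
Convert to SI units:
  M = 108 kN·m = 108000 N·m
Substitute:
  sigma = (108000 × 0.08) / 0.00075
  sigma = 1.152 × 10⁷ Pa
Convert: sigma = 1.152 × 10⁷ Pa = 11.52 MPa
Final answer: sigma = 11.52 MPa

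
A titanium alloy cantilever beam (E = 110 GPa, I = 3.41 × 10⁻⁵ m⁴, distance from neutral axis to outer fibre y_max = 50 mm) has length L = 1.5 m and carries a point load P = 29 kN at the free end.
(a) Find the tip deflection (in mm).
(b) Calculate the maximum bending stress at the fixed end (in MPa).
(a) Tip deflection of a cantilever with an end point load: δ = P·L^3 / (3·E·I). Convert P = 29 kN = 29000 N, E = 110 GPa = 1.1 × 10¹¹ Pa.
  δ = (29000 × 1.5^3) / (3 × (1.1 × 10¹¹) × (3.41 × 10⁻⁵)) = 0.008698 m = 8.698 mm
(b) Maximum bending moment at the fixed end: M = P·L = 29000 × 1.5 = 43500 N·m. Convert y_max = 50 mm = 0.05 m.
  σ = M·y_max / I = (43500 × 0.05) / (3.41 × 10⁻⁵) = 6.378 × 10⁷ Pa = 63.78 MPa
Final answer: (a) δ = 8.698 mm, (b) σ = 63.78 MPa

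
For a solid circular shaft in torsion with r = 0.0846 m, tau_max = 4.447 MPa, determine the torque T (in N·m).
Model: a solid circular shaft in torsion, so tau_max = (2·T) / (π·r^3).
Solve for T: T = (π·tau_max·r^3) / 2.
Convert to SI units:
  tau_max = 4.447 MPa = 4.447 × 10⁶ Pa
Substitute:
  T = (π × (4.447 × 10⁶) × 0.0846^3) / 2
  T = 4230 N·m
Final answer: T = 4230 N·m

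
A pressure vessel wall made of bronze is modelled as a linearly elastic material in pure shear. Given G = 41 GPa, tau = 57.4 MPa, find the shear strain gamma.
Model: a linearly elastic material in pure shear, so tau = G·gamma.
Solve for gamma: gamma = tau / G.
Convert to SI units:
  G = 41 GPa = 4.1 × 10¹⁰ Pa
  tau = 57.4 MPa = 5.74 × 10⁷ Pa
Substitute:
  gamma = (5.74 × 10⁷) / (4.1 × 10¹⁰)
  gamma = 0.0014
Final answer: gamma = 0.0014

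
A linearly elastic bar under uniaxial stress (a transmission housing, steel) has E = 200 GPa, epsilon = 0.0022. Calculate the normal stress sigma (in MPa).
Model: a linearly elastic bar under uniaxial stress, so sigma = E·epsilon.
Convert to SI units:
  E = 200 GPa = 2 × 10¹¹ Pa
Substitute:
  sigma = (2 × 10¹¹) × 0.0022
  sigma = 4.4 × 10⁸ Pa
Convert: sigma = 4.4 × 10⁸ Pa = 440 MPa
Final answer: sigma = 440 MPa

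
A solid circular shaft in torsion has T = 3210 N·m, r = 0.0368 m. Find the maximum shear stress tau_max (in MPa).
Model: a solid circular shaft in torsion, so tau_max = (2·T) / (π·r^3).
Substitute:
  tau_max = (2 × 3210) / (π × 0.0368^3)
  tau_max = 4.101 × 10⁷ Pa
Convert: tau_max = 4.101 × 10⁷ Pa = 41.01 MPa
Final answer: tau_max = 41.01 MPa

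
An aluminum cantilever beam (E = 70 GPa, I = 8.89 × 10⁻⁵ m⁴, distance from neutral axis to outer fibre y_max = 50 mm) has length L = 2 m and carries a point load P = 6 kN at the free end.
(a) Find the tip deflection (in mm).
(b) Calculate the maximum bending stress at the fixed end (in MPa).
(a) Tip deflection of a cantilever with an end point load: δ = P·L^3 / (3·E·I). Convert P = 6 kN = 6000 N, E = 70 GPa = 7 × 10¹⁰ Pa.
  δ = (6000 × 2^3) / (3 × (7 × 10¹⁰) × (8.89 × 10⁻⁵)) = 0.002571 m = 2.571 mm
(b) Maximum bending moment at the fixed end: M = P·L = 6000 × 2 = 12000 N·m. Convert y_max = 50 mm = 0.05 m.
  σ = M·y_max / I = (12000 × 0.05) / (8.89 × 10⁻⁵) = 6.749 × 10⁶ Pa = 6.749 MPa
Final answer: (a) δ = 2.571 mm, (b) σ = 6.749 MPa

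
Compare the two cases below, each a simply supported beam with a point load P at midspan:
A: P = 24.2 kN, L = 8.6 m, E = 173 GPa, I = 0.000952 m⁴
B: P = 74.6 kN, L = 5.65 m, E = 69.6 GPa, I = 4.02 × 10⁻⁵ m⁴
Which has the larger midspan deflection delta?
Model: a simply supported beam with a point load P at midspan, so delta = (P·L^3) / (48·E·I) (SI units).
  A: delta = (24200 × 8.6^3) / (48 × (1.73 × 10¹¹) × 0.000952) = 0.001947 m = 1.947 mm
  B: delta = (74600 × 5.65^3) / (48 × (6.96 × 10¹⁰) × (4.02 × 10⁻⁵)) = 0.1002 m = 100.2 mm
100.2 mm > 1.947 mm, so B is larger.
Final answer: B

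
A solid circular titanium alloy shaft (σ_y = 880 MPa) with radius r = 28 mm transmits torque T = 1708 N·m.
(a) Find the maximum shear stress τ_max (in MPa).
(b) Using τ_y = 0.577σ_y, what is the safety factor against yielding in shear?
(a) For a solid circular shaft, τ_max = T·r/J with J = π·r^4/2, i.e. τ_max = 2·T / (π·r^3). Convert r = 28 mm = 0.028 m.
  τ_max = (2 × 1708) / (π × 0.028^3) = 4.953 × 10⁷ Pa = 49.53 MPa
(b) τ_y = 0.577 × 880 = 507.76 MPa
  SF = τ_y/τ_max = 507.76 / 49.53 = 10.25
Final answer: (a) τ_max = 49.53 MPa, (b) SF = 10.25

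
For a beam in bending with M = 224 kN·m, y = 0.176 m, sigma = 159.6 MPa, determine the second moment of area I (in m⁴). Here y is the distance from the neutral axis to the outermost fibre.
Model: a beam in bending, so sigma = (M·y) / I.
Solve for I: I = (M·y) / sigma.
Convert to SI units:
  M = 224 kN·m = 224000 N·m
  sigma = 159.6 MPa = 1.596 × 10⁸ Pa
Substitute:
  I = (224000 × 0.176) / (1.596 × 10⁸)
  I = 0.000247 m⁴
Final answer: I = 0.000247 m⁴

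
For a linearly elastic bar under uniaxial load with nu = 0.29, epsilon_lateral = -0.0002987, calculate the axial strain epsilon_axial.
Model: a linearly elastic bar under uniaxial load, so epsilon_lateral = -nu·epsilon_axial.
Solve for epsilon_axial: epsilon_axial = -epsilon_lateral / nu.
Substitute:
  epsilon_axial = -(-0.0002987) / 0.29
  epsilon_axial = 0.00103
Final answer: epsilon_axial = 0.00103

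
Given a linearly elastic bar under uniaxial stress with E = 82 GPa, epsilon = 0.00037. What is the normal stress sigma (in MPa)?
Model: a linearly elastic bar under uniaxial stress, so sigma = E·epsilon.
Convert to SI units:
  E = 82 GPa = 8.2 × 10¹⁰ Pa
Substitute:
  sigma = (8.2 × 10¹⁰) × 0.00037
  sigma = 3.034 × 10⁷ Pa
Convert: sigma = 3.034 × 10⁷ Pa = 30.34 MPa
Final answer: sigma = 30.34 MPa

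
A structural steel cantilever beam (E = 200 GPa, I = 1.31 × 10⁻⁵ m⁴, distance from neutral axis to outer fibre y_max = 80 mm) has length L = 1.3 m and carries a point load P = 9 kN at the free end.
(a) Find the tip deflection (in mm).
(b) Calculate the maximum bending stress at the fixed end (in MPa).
(a) Tip deflection of a cantilever with an end point load: δ = P·L^3 / (3·E·I). Convert P = 9 kN = 9000 N, E = 200 GPa = 2 × 10¹¹ Pa.
  δ = (9000 × 1.3^3) / (3 × (2 × 10¹¹) × (1.31 × 10⁻⁵)) = 0.002516 m = 2.516 mm
(b) Maximum bending moment at the fixed end: M = P·L = 9000 × 1.3 = 11700 N·m. Convert y_max = 80 mm = 0.08 m.
  σ = M·y_max / I = (11700 × 0.08) / (1.31 × 10⁻⁵) = 7.145 × 10⁷ Pa = 71.45 MPa
Final answer: (a) δ = 2.516 mm, (b) σ = 71.45 MPa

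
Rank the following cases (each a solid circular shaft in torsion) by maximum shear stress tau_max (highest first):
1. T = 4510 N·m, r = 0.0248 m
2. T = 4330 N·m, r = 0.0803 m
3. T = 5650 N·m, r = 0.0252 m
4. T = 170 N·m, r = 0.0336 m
Model: a solid circular shaft in torsion, so tau_max = (2·T) / (π·r^3) (SI units).
  Case 1: tau_max = (2 × 4510) / (π × 0.0248^3) = 1.882 × 10⁸ Pa = 188.2 MPa
  Case 2: tau_max = (2 × 4330) / (π × 0.0803^3) = 5.324 × 10⁶ Pa = 5.324 MPa
  Case 3: tau_max = (2 × 5650) / (π × 0.0252^3) = 2.248 × 10⁸ Pa = 224.8 MPa
  Case 4: tau_max = (2 × 170) / (π × 0.0336^3) = 2.853 × 10⁶ Pa = 2.853 MPa
Ordering: 224.8 MPa (case 3) > 188.2 MPa (case 1) > 5.324 MPa (case 2) > 2.853 MPa (case 4)
Final answer: 3, 1, 2, 4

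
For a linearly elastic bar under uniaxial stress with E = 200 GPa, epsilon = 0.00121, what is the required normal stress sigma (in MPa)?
Model: a linearly elastic bar under uniaxial stress, so epsilon = sigma / E.
Solve for sigma: sigma = epsilon·E.
Convert to SI units:
  E = 200 GPa = 2 × 10¹¹ Pa
Substitute:
  sigma = 0.00121 × (2 × 10¹¹)
  sigma = 2.42 × 10⁸ Pa
Convert: sigma = 2.42 × 10⁸ Pa = 242 MPa
Final answer: sigma = 242 MPa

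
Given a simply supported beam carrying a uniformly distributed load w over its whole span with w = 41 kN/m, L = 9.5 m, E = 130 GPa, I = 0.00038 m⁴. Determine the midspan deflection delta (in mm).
Model: a simply supported beam carrying a uniformly distributed load w over its whole span, so delta = (5·w·L^4) / (384·E·I).
Convert to SI units:
  w = 41 kN/m = 41000 N/m
  E = 130 GPa = 1.3 × 10¹¹ Pa
Substitute:
  delta = (5 × 41000 × 9.5^4) / (384 × (1.3 × 10¹¹) × 0.00038)
  delta = 0.08802 m
Convert: delta = 0.08802 m = 88.02 mm
Final answer: delta = 88.02 mm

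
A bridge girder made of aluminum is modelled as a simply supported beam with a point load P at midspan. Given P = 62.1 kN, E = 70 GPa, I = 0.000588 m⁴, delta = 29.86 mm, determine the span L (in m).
Model: a simply supported beam with a point load P at midspan, so delta = (P·L^3) / (48·E·I).
Solve for L: L = ((48·delta·E·I) / P)^(1/3).
Convert to SI units:
  P = 62.1 kN = 62100 N
  E = 70 GPa = 7 × 10¹⁰ Pa
  delta = 29.86 mm = 0.02986 m
Substitute:
  L = ((48 × 0.02986 × (7 × 10¹⁰) × 0.000588) / 62100)^(1/3)
  L = 9.83 m
Final answer: L = 9.83 m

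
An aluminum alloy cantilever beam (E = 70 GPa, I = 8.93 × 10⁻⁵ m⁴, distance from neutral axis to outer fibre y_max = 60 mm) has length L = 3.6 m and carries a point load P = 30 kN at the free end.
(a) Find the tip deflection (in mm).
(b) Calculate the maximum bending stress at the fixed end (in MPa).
(a) Tip deflection of a cantilever with an end point load: δ = P·L^3 / (3·E·I). Convert P = 30 kN = 30000 N, E = 70 GPa = 7 × 10¹⁰ Pa.
  δ = (30000 × 3.6^3) / (3 × (7 × 10¹⁰) × (8.93 × 10⁻⁵)) = 0.07464 m = 74.64 mm
(b) Maximum bending moment at the fixed end: M = P·L = 30000 × 3.6 = 108000 N·m. Convert y_max = 60 mm = 0.06 m.
  σ = M·y_max / I = (108000 × 0.06) / (8.93 × 10⁻⁵) = 7.256 × 10⁷ Pa = 72.56 MPa
Final answer: (a) δ = 74.64 mm, (b) σ = 72.56 MPa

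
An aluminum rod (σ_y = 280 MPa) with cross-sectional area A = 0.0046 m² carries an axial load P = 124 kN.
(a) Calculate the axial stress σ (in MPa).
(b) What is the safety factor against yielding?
(a) Axial stress σ = P/A. Convert P = 124 kN = 124000 N.
  σ = 124000 / 0.0046 = 2.696 × 10⁷ Pa = 26.96 MPa
(b) Safety factor SF = σ_y/σ = 280 / 26.96 = 10.39
Final answer: (a) σ = 26.96 MPa, (b) SF = 10.39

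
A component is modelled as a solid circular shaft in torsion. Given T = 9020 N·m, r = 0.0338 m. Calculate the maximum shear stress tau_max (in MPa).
Model: a solid circular shaft in torsion, so tau_max = (2·T) / (π·r^3).
Substitute:
  tau_max = (2 × 9020) / (π × 0.0338^3)
  tau_max = 1.487 × 10⁸ Pa
Convert: tau_max = 1.487 × 10⁸ Pa = 148.7 MPa
Final answer: tau_max = 148.7 MPa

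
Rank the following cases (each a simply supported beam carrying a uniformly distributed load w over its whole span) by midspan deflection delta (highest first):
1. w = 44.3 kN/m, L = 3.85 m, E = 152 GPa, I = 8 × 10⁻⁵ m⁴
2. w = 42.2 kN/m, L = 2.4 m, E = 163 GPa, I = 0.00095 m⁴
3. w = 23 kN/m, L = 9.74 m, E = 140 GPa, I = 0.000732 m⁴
Model: a simply supported beam carrying a uniformly distributed load w over its whole span, so delta = (5·w·L^4) / (384·E·I) (SI units).
  Case 1: delta = (5 × 44300 × 3.85^4) / (384 × (1.52 × 10¹¹) × (8 × 10⁻⁵)) = 0.01042 m = 10.42 mm
  Case 2: delta = (5 × 42200 × 2.4^4) / (384 × (1.63 × 10¹¹) × 0.00095) = 0.0001177 m = 0.1177 mm
  Case 3: delta = (5 × 23000 × 9.74^4) / (384 × (1.4 × 10¹¹) × 0.000732) = 0.0263 m = 26.3 mm
Ordering: 26.3 mm (case 3) > 10.42 mm (case 1) > 0.1177 mm (case 2)
Final answer: 3, 1, 2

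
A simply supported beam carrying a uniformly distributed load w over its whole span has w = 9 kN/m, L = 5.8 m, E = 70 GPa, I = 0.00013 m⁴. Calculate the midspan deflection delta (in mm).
Model: a simply supported beam carrying a uniformly distributed load w over its whole span, so delta = (5·w·L^4) / (384·E·I).
Convert to SI units:
  w = 9 kN/m = 9000 N/m
  E = 70 GPa = 7 × 10¹⁰ Pa
Substitute:
  delta = (5 × 9000 × 5.8^4) / (384 × (7 × 10¹⁰) × 0.00013)
  delta = 0.01457 m
Convert: delta = 0.01457 m = 14.57 mm
Final answer: delta = 14.57 mm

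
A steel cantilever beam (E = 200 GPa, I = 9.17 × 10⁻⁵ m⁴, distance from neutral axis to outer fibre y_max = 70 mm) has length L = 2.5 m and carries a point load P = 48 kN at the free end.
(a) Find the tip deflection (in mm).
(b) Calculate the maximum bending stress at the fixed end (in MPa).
(a) Tip deflection of a cantilever with an end point load: δ = P·L^3 / (3·E·I). Convert P = 48 kN = 48000 N, E = 200 GPa = 2 × 10¹¹ Pa.
  δ = (48000 × 2.5^3) / (3 × (2 × 10¹¹) × (9.17 × 10⁻⁵)) = 0.01363 m = 13.63 mm
(b) Maximum bending moment at the fixed end: M = P·L = 48000 × 2.5 = 120000 N·m. Convert y_max = 70 mm = 0.07 m.
  σ = M·y_max / I = (120000 × 0.07) / (9.17 × 10⁻⁵) = 9.16 × 10⁷ Pa = 91.6 MPa
Final answer: (a) δ = 13.63 mm, (b) σ = 91.6 MPa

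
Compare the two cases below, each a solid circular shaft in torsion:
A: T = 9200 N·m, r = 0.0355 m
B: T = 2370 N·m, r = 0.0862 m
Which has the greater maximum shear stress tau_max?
Model: a solid circular shaft in torsion, so tau_max = (2·T) / (π·r^3) (SI units).
  A: tau_max = (2 × 9200) / (π × 0.0355^3) = 1.309 × 10⁸ Pa = 130.9 MPa
  B: tau_max = (2 × 2370) / (π × 0.0862^3) = 2.356 × 10⁶ Pa = 2.356 MPa
130.9 MPa > 2.356 MPa, so A is larger.
Final answer: A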